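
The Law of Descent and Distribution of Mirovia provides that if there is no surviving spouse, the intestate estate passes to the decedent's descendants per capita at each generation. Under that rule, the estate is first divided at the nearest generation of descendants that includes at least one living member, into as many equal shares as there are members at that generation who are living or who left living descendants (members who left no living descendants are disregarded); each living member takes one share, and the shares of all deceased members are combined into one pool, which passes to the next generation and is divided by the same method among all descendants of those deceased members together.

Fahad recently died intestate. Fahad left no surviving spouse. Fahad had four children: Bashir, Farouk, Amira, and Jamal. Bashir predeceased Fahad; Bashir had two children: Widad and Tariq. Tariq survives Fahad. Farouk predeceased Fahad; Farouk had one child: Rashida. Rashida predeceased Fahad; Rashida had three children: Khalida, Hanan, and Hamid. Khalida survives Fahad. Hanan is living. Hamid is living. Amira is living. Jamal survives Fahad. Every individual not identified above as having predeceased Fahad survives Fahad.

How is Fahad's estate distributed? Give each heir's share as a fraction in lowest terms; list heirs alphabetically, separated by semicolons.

Amira 1/4; Hamid 1/18; Hanan 1/18; Jamal 1/4; Khalida 1/18; Tariq 1/6; Widad 1/6

There is no surviving spouse, so the entire estate passes to Fahad's descendants per capita at each generation.
At generation 1 (Bashir, Farouk, Amira, Jamal) there are 4 shares of (1)/4 = 1/4 each.
Living: Amira and Jamal — each takes 1/4.
Deceased: Bashir and Farouk. Their combined 1/2 is pooled and carried to generation 2.
At generation 2 (Widad, Tariq, Rashida) there are 3 shares of (1/2)/3 = 1/6 each.
Living: Widad and Tariq — each takes 1/6.
Deceased: Rashida. That 1/6 share is carried to generation 3.
At generation 3 (Khalida, Hanan, Hamid) there are 3 shares of (1/6)/3 = 1/18 each.
Living: Khalida, Hanan, and Hamid — each takes 1/18.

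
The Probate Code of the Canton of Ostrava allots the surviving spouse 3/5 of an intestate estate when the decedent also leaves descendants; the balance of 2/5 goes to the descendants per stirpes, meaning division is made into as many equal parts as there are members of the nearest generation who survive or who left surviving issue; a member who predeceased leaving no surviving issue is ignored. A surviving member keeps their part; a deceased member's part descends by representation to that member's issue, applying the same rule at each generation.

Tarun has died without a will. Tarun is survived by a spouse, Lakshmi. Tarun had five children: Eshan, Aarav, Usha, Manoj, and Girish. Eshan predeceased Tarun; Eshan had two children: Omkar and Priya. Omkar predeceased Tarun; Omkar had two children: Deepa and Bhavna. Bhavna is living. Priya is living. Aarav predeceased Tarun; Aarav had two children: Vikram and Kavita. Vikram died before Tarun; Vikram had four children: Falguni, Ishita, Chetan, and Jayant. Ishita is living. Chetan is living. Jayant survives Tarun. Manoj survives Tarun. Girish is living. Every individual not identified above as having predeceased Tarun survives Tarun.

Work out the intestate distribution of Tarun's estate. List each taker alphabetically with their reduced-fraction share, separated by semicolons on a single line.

Lakshmi, as surviving spouse, takes 3/5.
The remaining 2/5 passes to Tarun's descendants per stirpes.
The 2/5 is divided into 5 equal shares of 2/25 among Eshan, Aarav, Usha, Manoj, Girish.
Eshan predeceased; the 2/25 allotted to Eshan's branch passes to Eshan's issue by representation.
The 2/25 is divided into 2 equal shares of 1/25 among Omkar, Priya.
Omkar predeceased; the 1/25 allotted to Omkar's branch passes to Omkar's issue by representation.
The 1/25 is divided into 2 equal shares of 1/50 among Deepa, Bhavna.
Deepa is living and takes 1/50.
Bhavna is living and takes 1/50.
Priya is living and takes 1/25.
Aarav predeceased; the 2/25 allotted to Aarav's branch passes to Aarav's issue by representation.
The 2/25 is divided into 2 equal shares of 1/25 among Vikram, Kavita.
Vikram predeceased; the 1/25 allotted to Vikram's branch passes to Vikram's issue by representation.
The 1/25 is divided into 4 equal shares of 1/100 among Falguni, Ishita, Chetan, Jayant.
Falguni is living and takes 1/100.
Ishita is living and takes 1/100.
Chetan is living and takes 1/100.
Jayant is living and takes 1/100.
Kavita is living and takes 1/25.
Usha is living and takes 2/25.
Manoj is living and takes 2/25.
Girish is living and takes 2/25.

Bhavna 1/50; Chetan 1/100; Deepa 1/50; Falguni 1/100; Girish 2/25; Ishita 1/100; Jayant 1/100; Kavita 1/25; Lakshmi 3/5; Manoj 2/25; Priya 1/25; Usha 2/25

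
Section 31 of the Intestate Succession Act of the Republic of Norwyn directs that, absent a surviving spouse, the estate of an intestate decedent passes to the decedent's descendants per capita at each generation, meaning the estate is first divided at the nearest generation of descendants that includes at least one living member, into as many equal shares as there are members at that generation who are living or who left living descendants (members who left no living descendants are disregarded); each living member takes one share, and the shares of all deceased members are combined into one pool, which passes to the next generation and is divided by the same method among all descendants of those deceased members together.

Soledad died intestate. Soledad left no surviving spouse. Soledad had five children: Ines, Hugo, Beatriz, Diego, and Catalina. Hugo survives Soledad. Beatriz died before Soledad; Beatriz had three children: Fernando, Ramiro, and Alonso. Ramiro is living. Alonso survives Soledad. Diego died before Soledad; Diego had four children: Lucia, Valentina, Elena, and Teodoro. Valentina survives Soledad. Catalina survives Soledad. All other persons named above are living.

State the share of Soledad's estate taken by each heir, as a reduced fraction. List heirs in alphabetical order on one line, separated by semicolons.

There is no surviving spouse, so the entire estate passes to Soledad's descendants per capita at each generation.
At generation 1 (Ines, Hugo, Beatriz, Diego, Catalina) there are 5 shares of (1)/5 = 1/5 each.
Living: Ines, Hugo, and Catalina — each takes 1/5.
Deceased: Beatriz and Diego. Their combined 2/5 is pooled and carried to generation 2.
At generation 2 (Fernando, Ramiro, Alonso, Lucia, Valentina, Elena, Teodoro) there are 7 shares of (2/5)/7 = 2/35 each.
Living: Fernando, Ramiro, Alonso, Lucia, Valentina, Elena, and Teodoro — each takes 2/35.

Alonso 2/35; Catalina 1/5; Elena 2/35; Fernando 2/35; Hugo 1/5; Ines 1/5; Lucia 2/35; Ramiro 2/35; Teodoro 2/35; Valentina 2/35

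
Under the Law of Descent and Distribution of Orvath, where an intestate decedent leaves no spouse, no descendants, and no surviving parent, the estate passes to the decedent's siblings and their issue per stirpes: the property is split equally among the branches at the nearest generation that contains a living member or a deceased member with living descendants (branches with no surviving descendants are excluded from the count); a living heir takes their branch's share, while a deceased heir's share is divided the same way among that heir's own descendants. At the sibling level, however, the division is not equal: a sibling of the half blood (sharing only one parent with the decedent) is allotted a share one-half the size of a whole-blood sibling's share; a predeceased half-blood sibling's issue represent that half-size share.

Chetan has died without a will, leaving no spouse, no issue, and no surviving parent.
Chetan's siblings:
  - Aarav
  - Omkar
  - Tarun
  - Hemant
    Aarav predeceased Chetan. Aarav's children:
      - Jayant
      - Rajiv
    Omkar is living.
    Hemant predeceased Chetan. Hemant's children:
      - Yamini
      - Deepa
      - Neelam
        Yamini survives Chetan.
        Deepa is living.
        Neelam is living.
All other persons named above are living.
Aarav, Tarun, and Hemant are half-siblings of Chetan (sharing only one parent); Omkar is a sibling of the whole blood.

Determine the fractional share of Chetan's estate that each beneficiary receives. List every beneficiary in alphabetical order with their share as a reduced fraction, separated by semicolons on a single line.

Deepa 1/15; Jayant 1/10; Neelam 1/15; Omkar 2/5; Rajiv 1/10; Tarun 1/5; Yamini 1/15

No spouse, descendants, or parent survives, so the estate passes to Chetan's siblings per stirpes.
Half-blood siblings count for one-half the weight of whole-blood siblings at the initial division.
Dividing 1 in proportion to weights (total weight 5/2): Aarav (weight 1/2) → 1/5; Omkar (weight 1) → 2/5; Tarun (weight 1/2) → 1/5; Hemant (weight 1/2) → 1/5.
Aarav predeceased; the 1/5 allotted to Aarav's branch passes to Aarav's issue by representation.
The 1/5 is divided into 2 equal shares of 1/10 among Jayant, Rajiv.
Jayant is living and takes 1/10.
Rajiv is living and takes 1/10.
Omkar is living and takes 2/5.
Tarun is living and takes 1/5.
Hemant predeceased; the 1/5 allotted to Hemant's branch passes to Hemant's issue by representation.
The 1/5 is divided into 3 equal shares of 1/15 among Yamini, Deepa, Neelam.
Yamini is living and takes 1/15.
Deepa is living and takes 1/15.
Neelam is living and takes 1/15.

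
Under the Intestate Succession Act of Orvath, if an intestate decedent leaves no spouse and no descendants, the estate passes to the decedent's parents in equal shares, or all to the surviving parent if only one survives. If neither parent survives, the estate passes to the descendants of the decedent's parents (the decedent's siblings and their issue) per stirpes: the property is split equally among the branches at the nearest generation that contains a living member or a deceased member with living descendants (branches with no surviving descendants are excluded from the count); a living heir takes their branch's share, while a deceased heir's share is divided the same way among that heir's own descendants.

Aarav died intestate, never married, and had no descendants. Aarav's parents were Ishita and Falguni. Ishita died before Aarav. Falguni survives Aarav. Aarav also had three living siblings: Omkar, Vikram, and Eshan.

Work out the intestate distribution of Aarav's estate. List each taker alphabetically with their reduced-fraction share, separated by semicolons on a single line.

Falguni 1

Only one parent, Falguni, survives, so Falguni takes the entire estate. The siblings take nothing because a surviving parent has priority.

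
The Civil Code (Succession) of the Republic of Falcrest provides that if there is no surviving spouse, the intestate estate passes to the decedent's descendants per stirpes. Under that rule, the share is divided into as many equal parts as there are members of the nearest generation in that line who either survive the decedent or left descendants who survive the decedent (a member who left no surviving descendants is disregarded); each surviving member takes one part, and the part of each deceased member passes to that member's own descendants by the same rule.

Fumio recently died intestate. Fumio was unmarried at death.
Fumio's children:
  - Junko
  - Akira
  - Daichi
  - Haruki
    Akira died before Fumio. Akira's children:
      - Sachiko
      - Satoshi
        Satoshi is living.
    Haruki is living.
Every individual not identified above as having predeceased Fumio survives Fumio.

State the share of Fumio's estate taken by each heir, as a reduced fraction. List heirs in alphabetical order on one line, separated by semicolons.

There is no surviving spouse, so the entire estate passes to Fumio's descendants per stirpes.
The estate is divided into 4 equal shares of 1/4 among Junko, Akira, Daichi, Haruki.
Junko is living and takes 1/4.
Akira predeceased; the 1/4 allotted to Akira's branch passes to Akira's issue by representation.
The 1/4 is divided into 2 equal shares of 1/8 among Sachiko, Satoshi.
Sachiko is living and takes 1/8.
Satoshi is living and takes 1/8.
Daichi is living and takes 1/4.
Haruki is living and takes 1/4.

Daichi 1/4; Haruki 1/4; Junko 1/4; Sachiko 1/8; Satoshi 1/8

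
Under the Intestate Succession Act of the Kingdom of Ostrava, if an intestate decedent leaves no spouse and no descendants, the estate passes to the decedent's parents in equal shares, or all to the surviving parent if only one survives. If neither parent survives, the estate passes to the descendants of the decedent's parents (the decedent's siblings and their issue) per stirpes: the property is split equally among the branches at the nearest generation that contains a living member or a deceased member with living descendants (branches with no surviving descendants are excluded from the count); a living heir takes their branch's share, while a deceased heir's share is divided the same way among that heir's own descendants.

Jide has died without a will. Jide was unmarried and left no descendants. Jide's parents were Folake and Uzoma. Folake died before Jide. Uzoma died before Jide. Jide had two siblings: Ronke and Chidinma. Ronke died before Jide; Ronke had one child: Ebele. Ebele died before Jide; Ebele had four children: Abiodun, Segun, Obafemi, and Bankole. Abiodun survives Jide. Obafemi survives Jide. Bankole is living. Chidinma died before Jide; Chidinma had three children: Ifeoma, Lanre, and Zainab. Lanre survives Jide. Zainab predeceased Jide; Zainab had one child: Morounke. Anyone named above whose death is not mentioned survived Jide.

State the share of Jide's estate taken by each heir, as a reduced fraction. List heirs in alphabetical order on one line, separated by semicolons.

Neither parent survives and there are no descendants, so the estate passes to Jide's siblings and their issue per stirpes.
The estate is divided into 2 equal shares of 1/2 among Ronke, Chidinma.
Ronke predeceased; the 1/2 allotted to Ronke's branch passes to Ronke's issue by representation.
Ebele's line is the sole branch at this level, so the full 1/2 passes to Ebele's issue by representation.
The 1/2 is divided into 4 equal shares of 1/8 among Abiodun, Segun, Obafemi, Bankole.
Abiodun is living and takes 1/8.
Segun is living and takes 1/8.
Obafemi is living and takes 1/8.
Bankole is living and takes 1/8.
Chidinma predeceased; the 1/2 allotted to Chidinma's branch passes to Chidinma's issue by representation.
The 1/2 is divided into 3 equal shares of 1/6 among Ifeoma, Lanre, Zainab.
Ifeoma is living and takes 1/6.
Lanre is living and takes 1/6.
Zainab predeceased; the 1/6 allotted to Zainab's branch passes to Zainab's issue by representation.
Morounke is the sole taker at this level and receives the full 1/6.

Abiodun 1/8; Bankole 1/8; Ifeoma 1/6; Lanre 1/6; Morounke 1/6; Obafemi 1/8; Segun 1/8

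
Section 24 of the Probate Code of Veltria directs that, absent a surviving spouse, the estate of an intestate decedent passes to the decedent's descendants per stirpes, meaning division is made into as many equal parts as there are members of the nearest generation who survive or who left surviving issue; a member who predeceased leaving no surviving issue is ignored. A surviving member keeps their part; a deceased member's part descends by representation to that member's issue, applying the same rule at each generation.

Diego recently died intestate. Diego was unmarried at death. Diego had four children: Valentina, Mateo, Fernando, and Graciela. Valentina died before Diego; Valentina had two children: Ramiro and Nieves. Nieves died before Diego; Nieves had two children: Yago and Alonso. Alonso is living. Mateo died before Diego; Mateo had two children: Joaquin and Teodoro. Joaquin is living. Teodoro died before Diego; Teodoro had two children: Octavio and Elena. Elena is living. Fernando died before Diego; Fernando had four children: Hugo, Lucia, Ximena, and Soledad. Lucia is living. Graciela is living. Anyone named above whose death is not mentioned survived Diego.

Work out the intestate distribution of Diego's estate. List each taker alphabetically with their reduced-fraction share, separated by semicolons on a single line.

Alonso 1/16; Elena 1/16; Graciela 1/4; Hugo 1/16; Joaquin 1/8; Lucia 1/16; Octavio 1/16; Ramiro 1/8; Soledad 1/16; Ximena 1/16; Yago 1/16

There is no surviving spouse, so the entire estate passes to Diego's descendants per stirpes.
The estate is divided into 4 equal shares of 1/4 among Valentina, Mateo, Fernando, Graciela.
Valentina predeceased; the 1/4 allotted to Valentina's branch passes to Valentina's issue by representation.
The 1/4 is divided into 2 equal shares of 1/8 among Ramiro, Nieves.
Ramiro is living and takes 1/8.
Nieves predeceased; the 1/8 allotted to Nieves's branch passes to Nieves's issue by representation.
The 1/8 is divided into 2 equal shares of 1/16 among Yago, Alonso.
Yago is living and takes 1/16.
Alonso is living and takes 1/16.
Mateo predeceased; the 1/4 allotted to Mateo's branch passes to Mateo's issue by representation.
The 1/4 is divided into 2 equal shares of 1/8 among Joaquin, Teodoro.
Joaquin is living and takes 1/8.
Teodoro predeceased; the 1/8 allotted to Teodoro's branch passes to Teodoro's issue by representation.
The 1/8 is divided into 2 equal shares of 1/16 among Octavio, Elena.
Octavio is living and takes 1/16.
Elena is living and takes 1/16.
Fernando predeceased; the 1/4 allotted to Fernando's branch passes to Fernando's issue by representation.
The 1/4 is divided into 4 equal shares of 1/16 among Hugo, Lucia, Ximena, Soledad.
Hugo is living and takes 1/16.
Lucia is living and takes 1/16.
Ximena is living and takes 1/16.
Soledad is living and takes 1/16.
Graciela is living and takes 1/4.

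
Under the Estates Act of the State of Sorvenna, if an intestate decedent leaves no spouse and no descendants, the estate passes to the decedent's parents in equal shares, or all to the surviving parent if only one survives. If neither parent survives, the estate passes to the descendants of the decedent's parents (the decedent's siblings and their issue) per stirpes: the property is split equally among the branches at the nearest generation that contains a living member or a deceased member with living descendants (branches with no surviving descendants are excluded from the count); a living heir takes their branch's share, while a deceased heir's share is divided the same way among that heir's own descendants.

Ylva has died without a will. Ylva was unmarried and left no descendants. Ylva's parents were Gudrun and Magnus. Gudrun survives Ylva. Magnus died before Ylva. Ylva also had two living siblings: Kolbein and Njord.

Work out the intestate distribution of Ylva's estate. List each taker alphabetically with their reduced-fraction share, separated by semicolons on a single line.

Only one parent, Gudrun, survives, so Gudrun takes the entire estate. The siblings take nothing because a surviving parent has priority.

Gudrun 1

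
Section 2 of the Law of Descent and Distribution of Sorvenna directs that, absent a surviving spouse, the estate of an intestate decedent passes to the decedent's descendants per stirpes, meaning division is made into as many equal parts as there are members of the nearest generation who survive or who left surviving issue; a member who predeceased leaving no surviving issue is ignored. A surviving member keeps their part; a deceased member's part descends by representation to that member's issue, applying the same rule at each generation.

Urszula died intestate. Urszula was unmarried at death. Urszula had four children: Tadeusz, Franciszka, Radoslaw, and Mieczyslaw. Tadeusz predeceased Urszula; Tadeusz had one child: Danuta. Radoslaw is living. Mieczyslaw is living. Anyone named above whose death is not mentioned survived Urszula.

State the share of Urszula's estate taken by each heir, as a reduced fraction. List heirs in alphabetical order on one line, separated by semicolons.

There is no surviving spouse, so the entire estate passes to Urszula's descendants per stirpes.
The estate is divided into 4 equal shares of 1/4 among Tadeusz, Franciszka, Radoslaw, Mieczyslaw.
Tadeusz predeceased; the 1/4 allotted to Tadeusz's branch passes to Tadeusz's issue by representation.
Danuta is the sole taker at this level and receives the full 1/4.
Franciszka is living and takes 1/4.
Radoslaw is living and takes 1/4.
Mieczyslaw is living and takes 1/4.

Danuta 1/4; Franciszka 1/4; Mieczyslaw 1/4; Radoslaw 1/4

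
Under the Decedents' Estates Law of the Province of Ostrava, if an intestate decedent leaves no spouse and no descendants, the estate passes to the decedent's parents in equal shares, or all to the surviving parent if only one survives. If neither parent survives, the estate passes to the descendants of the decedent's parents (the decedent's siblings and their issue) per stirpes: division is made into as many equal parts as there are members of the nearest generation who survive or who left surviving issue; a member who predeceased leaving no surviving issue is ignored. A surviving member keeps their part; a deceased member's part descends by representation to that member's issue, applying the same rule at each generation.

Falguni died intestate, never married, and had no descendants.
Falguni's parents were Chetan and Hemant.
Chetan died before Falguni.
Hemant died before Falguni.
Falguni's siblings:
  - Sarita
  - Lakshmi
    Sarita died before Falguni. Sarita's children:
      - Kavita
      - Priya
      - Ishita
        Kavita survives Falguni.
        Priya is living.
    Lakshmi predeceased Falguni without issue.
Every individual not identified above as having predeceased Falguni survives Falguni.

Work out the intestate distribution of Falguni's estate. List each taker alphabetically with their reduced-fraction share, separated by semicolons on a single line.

Neither parent survives and there are no descendants, so the estate passes to Falguni's siblings and their issue per stirpes.
Lakshmi left no surviving issue, so that branch lapses and is disregarded.
Sarita's line is the sole branch at this level, so the full 1 passes to Sarita's issue by representation.
The estate is divided into 3 equal shares of 1/3 among Kavita, Priya, Ishita.
Kavita is living and takes 1/3.
Priya is living and takes 1/3.
Ishita is living and takes 1/3.

Ishita 1/3; Kavita 1/3; Priya 1/3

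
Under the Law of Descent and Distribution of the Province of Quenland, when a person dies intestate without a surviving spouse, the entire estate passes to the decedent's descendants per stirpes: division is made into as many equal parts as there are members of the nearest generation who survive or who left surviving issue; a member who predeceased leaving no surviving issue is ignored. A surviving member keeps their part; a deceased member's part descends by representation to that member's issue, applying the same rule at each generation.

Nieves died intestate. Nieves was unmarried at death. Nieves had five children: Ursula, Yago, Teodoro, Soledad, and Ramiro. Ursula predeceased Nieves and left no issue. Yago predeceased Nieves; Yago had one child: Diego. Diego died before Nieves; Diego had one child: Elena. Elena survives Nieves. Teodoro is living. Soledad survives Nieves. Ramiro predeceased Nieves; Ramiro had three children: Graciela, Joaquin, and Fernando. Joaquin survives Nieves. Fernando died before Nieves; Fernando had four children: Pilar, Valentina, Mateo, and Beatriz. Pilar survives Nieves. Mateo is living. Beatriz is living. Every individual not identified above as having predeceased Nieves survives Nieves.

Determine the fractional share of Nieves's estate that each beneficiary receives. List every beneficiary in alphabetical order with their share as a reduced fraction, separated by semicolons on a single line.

Beatriz 1/48; Elena 1/4; Graciela 1/12; Joaquin 1/12; Mateo 1/48; Pilar 1/48; Soledad 1/4; Teodoro 1/4; Valentina 1/48

There is no surviving spouse, so the entire estate passes to Nieves's descendants per stirpes.
Ursula left no surviving issue, so that branch lapses and is disregarded.
The estate is divided into 4 equal shares of 1/4 among Yago, Teodoro, Soledad, Ramiro.
Yago predeceased; the 1/4 allotted to Yago's branch passes to Yago's issue by representation.
Diego's line is the sole branch at this level, so the full 1/4 passes to Diego's issue by representation.
Elena is the sole taker at this level and receives the full 1/4.
Teodoro is living and takes 1/4.
Soledad is living and takes 1/4.
Ramiro predeceased; the 1/4 allotted to Ramiro's branch passes to Ramiro's issue by representation.
The 1/4 is divided into 3 equal shares of 1/12 among Graciela, Joaquin, Fernando.
Graciela is living and takes 1/12.
Joaquin is living and takes 1/12.
Fernando predeceased; the 1/12 allotted to Fernando's branch passes to Fernando's issue by representation.
The 1/12 is divided into 4 equal shares of 1/48 among Pilar, Valentina, Mateo, Beatriz.
Pilar is living and takes 1/48.
Valentina is living and takes 1/48.
Mateo is living and takes 1/48.
Beatriz is living and takes 1/48.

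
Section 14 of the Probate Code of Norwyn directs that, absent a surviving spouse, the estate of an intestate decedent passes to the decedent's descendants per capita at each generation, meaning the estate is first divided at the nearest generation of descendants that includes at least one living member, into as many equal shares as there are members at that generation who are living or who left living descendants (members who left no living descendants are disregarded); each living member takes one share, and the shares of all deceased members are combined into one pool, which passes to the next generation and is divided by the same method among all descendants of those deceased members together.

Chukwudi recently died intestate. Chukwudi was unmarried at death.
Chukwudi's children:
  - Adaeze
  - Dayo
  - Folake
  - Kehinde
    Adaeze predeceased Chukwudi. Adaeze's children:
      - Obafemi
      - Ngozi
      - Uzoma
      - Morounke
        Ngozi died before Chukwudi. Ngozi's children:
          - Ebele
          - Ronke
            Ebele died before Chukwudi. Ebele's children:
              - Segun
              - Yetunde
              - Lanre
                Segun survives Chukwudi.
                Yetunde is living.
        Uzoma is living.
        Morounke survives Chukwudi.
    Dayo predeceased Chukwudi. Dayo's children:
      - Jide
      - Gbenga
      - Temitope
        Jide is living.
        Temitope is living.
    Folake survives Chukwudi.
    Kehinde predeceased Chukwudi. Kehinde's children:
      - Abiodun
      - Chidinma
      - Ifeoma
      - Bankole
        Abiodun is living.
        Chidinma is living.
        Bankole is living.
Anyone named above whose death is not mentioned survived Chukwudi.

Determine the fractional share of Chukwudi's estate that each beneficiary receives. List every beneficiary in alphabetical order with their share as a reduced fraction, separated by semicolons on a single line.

There is no surviving spouse, so the entire estate passes to Chukwudi's descendants per capita at each generation.
At generation 1 (Adaeze, Dayo, Folake, Kehinde) there are 4 shares of (1)/4 = 1/4 each.
Living: Folake — each takes 1/4.
Deceased: Adaeze, Dayo, and Kehinde. Their combined 3/4 is pooled and carried to generation 2.
At generation 2 (Obafemi, Ngozi, Uzoma, Morounke, Jide, Gbenga, Temitope, Abiodun, Chidinma, Ifeoma, Bankole) there are 11 shares of (3/4)/11 = 3/44 each.
Living: Obafemi, Uzoma, Morounke, Jide, Gbenga, Temitope, Abiodun, Chidinma, Ifeoma, and Bankole — each takes 3/44.
Deceased: Ngozi. That 3/44 share is carried to generation 3.
At generation 3 (Ebele, Ronke) there are 2 shares of (3/44)/2 = 3/88 each.
Living: Ronke — each takes 3/88.
Deceased: Ebele. That 3/88 share is carried to generation 4.
At generation 4 (Segun, Yetunde, Lanre) there are 3 shares of (3/88)/3 = 1/88 each.
Living: Segun, Yetunde, and Lanre — each takes 1/88.

Abiodun 3/44; Bankole 3/44; Chidinma 3/44; Folake 1/4; Gbenga 3/44; Ifeoma 3/44; Jide 3/44; Lanre 1/88; Morounke 3/44; Obafemi 3/44; Ronke 3/88; Segun 1/88; Temitope 3/44; Uzoma 3/44; Yetunde 1/88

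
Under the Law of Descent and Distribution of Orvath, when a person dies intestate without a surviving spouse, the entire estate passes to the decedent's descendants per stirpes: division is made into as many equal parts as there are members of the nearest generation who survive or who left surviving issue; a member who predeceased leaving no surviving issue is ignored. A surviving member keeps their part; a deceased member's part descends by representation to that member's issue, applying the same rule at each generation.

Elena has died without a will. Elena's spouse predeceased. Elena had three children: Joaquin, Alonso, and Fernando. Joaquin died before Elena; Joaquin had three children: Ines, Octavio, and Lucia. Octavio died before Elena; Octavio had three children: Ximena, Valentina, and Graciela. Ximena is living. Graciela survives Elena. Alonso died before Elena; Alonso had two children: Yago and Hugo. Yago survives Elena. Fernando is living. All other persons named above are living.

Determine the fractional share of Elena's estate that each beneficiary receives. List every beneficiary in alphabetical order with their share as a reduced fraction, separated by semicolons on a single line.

Fernando 1/3; Graciela 1/27; Hugo 1/6; Ines 1/9; Lucia 1/9; Valentina 1/27; Ximena 1/27; Yago 1/6

There is no surviving spouse, so the entire estate passes to Elena's descendants per stirpes.
The estate is divided into 3 equal shares of 1/3 among Joaquin, Alonso, Fernando.
Joaquin predeceased; the 1/3 allotted to Joaquin's branch passes to Joaquin's issue by representation.
The 1/3 is divided into 3 equal shares of 1/9 among Ines, Octavio, Lucia.
Ines is living and takes 1/9.
Octavio predeceased; the 1/9 allotted to Octavio's branch passes to Octavio's issue by representation.
The 1/9 is divided into 3 equal shares of 1/27 among Ximena, Valentina, Graciela.
Ximena is living and takes 1/27.
Valentina is living and takes 1/27.
Graciela is living and takes 1/27.
Lucia is living and takes 1/9.
Alonso predeceased; the 1/3 allotted to Alonso's branch passes to Alonso's issue by representation.
The 1/3 is divided into 2 equal shares of 1/6 among Yago, Hugo.
Yago is living and takes 1/6.
Hugo is living and takes 1/6.
Fernando is living and takes 1/3.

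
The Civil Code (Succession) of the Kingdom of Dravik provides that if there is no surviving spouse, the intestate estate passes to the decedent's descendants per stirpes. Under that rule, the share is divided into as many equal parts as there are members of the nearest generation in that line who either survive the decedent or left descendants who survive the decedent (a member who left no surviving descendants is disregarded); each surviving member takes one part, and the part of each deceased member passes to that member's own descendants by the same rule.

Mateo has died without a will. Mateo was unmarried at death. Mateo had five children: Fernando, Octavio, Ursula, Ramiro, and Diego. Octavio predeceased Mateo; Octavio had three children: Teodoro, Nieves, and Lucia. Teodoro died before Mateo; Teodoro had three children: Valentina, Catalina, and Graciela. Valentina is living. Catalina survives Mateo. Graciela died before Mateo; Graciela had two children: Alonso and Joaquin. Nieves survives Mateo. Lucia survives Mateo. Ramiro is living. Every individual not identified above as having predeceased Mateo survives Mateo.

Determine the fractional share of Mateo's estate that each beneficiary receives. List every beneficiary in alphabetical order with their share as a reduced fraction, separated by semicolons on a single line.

There is no surviving spouse, so the entire estate passes to Mateo's descendants per stirpes.
The estate is divided into 5 equal shares of 1/5 among Fernando, Octavio, Ursula, Ramiro, Diego.
Fernando is living and takes 1/5.
Octavio predeceased; the 1/5 allotted to Octavio's branch passes to Octavio's issue by representation.
The 1/5 is divided into 3 equal shares of 1/15 among Teodoro, Nieves, Lucia.
Teodoro predeceased; the 1/15 allotted to Teodoro's branch passes to Teodoro's issue by representation.
The 1/15 is divided into 3 equal shares of 1/45 among Valentina, Catalina, Graciela.
Valentina is living and takes 1/45.
Catalina is living and takes 1/45.
Graciela predeceased; the 1/45 allotted to Graciela's branch passes to Graciela's issue by representation.
The 1/45 is divided into 2 equal shares of 1/90 among Alonso, Joaquin.
Alonso is living and takes 1/90.
Joaquin is living and takes 1/90.
Nieves is living and takes 1/15.
Lucia is living and takes 1/15.
Ursula is living and takes 1/5.
Ramiro is living and takes 1/5.
Diego is living and takes 1/5.

Alonso 1/90; Catalina 1/45; Diego 1/5; Fernando 1/5; Joaquin 1/90; Lucia 1/15; Nieves 1/15; Ramiro 1/5; Ursula 1/5; Valentina 1/45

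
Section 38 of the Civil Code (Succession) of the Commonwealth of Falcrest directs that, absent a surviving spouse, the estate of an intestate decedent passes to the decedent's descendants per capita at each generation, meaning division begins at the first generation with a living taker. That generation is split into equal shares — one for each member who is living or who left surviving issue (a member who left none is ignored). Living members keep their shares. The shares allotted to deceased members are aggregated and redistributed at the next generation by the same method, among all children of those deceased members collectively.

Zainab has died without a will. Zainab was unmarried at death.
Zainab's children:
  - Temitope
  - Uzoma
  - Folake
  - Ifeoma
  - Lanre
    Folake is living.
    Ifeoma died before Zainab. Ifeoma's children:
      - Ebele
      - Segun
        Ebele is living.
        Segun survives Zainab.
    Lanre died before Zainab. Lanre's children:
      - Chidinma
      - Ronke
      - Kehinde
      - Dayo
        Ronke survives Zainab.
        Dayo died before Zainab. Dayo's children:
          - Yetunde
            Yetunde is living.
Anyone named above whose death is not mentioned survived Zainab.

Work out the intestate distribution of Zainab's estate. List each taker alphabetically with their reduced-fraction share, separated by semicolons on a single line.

There is no surviving spouse, so the entire estate passes to Zainab's descendants per capita at each generation.
At generation 1 (Temitope, Uzoma, Folake, Ifeoma, Lanre) there are 5 shares of (1)/5 = 1/5 each.
Living: Temitope, Uzoma, and Folake — each takes 1/5.
Deceased: Ifeoma and Lanre. Their combined 2/5 is pooled and carried to generation 2.
At generation 2 (Ebele, Segun, Chidinma, Ronke, Kehinde, Dayo) there are 6 shares of (2/5)/6 = 1/15 each.
Living: Ebele, Segun, Chidinma, Ronke, and Kehinde — each takes 1/15.
Deceased: Dayo. That 1/15 share is carried to generation 3.
At generation 3 (Yetunde) there are 1 shares of (1/15)/1 = 1/15 each.
Living: Yetunde — each takes 1/15.

Chidinma 1/15; Ebele 1/15; Folake 1/5; Kehinde 1/15; Ronke 1/15; Segun 1/15; Temitope 1/5; Uzoma 1/5; Yetunde 1/15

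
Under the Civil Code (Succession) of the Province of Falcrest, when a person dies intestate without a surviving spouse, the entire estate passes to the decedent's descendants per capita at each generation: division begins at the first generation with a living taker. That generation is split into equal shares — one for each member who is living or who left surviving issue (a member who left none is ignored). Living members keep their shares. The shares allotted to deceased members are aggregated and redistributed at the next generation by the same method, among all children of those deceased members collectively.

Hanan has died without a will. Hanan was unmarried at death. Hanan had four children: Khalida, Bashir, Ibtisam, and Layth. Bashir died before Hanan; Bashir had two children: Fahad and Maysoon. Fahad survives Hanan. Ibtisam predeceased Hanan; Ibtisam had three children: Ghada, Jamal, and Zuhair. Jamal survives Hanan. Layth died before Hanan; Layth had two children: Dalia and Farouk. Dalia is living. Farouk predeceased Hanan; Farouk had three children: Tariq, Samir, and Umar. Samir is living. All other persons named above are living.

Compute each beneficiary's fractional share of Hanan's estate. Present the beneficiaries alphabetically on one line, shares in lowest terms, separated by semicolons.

There is no surviving spouse, so the entire estate passes to Hanan's descendants per capita at each generation.
At generation 1 (Khalida, Bashir, Ibtisam, Layth) there are 4 shares of (1)/4 = 1/4 each.
Living: Khalida — each takes 1/4.
Deceased: Bashir, Ibtisam, and Layth. Their combined 3/4 is pooled and carried to generation 2.
At generation 2 (Fahad, Maysoon, Ghada, Jamal, Zuhair, Dalia, Farouk) there are 7 shares of (3/4)/7 = 3/28 each.
Living: Fahad, Maysoon, Ghada, Jamal, Zuhair, and Dalia — each takes 3/28.
Deceased: Farouk. That 3/28 share is carried to generation 3.
At generation 3 (Tariq, Samir, Umar) there are 3 shares of (3/28)/3 = 1/28 each.
Living: Tariq, Samir, and Umar — each takes 1/28.

Dalia 3/28; Fahad 3/28; Ghada 3/28; Jamal 3/28; Khalida 1/4; Maysoon 3/28; Samir 1/28; Tariq 1/28; Umar 1/28; Zuhair 3/28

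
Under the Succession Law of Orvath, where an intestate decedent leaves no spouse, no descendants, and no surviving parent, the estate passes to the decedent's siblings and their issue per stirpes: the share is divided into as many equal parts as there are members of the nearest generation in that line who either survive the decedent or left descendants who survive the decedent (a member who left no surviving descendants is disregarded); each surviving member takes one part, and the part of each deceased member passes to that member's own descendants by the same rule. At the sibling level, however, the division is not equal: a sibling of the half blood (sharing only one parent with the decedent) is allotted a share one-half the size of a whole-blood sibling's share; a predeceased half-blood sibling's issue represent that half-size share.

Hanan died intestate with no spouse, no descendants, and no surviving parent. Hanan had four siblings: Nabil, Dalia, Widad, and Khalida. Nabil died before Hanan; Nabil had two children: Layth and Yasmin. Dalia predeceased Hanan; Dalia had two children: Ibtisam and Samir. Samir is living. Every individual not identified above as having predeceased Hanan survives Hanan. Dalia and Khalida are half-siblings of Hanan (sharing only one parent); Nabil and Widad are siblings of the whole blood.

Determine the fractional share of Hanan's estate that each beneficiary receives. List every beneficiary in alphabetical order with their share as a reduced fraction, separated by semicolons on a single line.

Ibtisam 1/12; Khalida 1/6; Layth 1/6; Samir 1/12; Widad 1/3; Yasmin 1/6

No spouse, descendants, or parent survives, so the estate passes to Hanan's siblings per stirpes.
Half-blood siblings count for one-half the weight of whole-blood siblings at the initial division.
Dividing 1 in proportion to weights (total weight 3): Nabil (weight 1) → 1/3; Dalia (weight 1/2) → 1/6; Widad (weight 1) → 1/3; Khalida (weight 1/2) → 1/6.
Nabil predeceased; the 1/3 allotted to Nabil's branch passes to Nabil's issue by representation.
The 1/3 is divided into 2 equal shares of 1/6 among Layth, Yasmin.
Layth is living and takes 1/6.
Yasmin is living and takes 1/6.
Dalia predeceased; the 1/6 allotted to Dalia's branch passes to Dalia's issue by representation.
The 1/6 is divided into 2 equal shares of 1/12 among Ibtisam, Samir.
Ibtisam is living and takes 1/12.
Samir is living and takes 1/12.
Widad is living and takes 1/3.
Khalida is living and takes 1/6.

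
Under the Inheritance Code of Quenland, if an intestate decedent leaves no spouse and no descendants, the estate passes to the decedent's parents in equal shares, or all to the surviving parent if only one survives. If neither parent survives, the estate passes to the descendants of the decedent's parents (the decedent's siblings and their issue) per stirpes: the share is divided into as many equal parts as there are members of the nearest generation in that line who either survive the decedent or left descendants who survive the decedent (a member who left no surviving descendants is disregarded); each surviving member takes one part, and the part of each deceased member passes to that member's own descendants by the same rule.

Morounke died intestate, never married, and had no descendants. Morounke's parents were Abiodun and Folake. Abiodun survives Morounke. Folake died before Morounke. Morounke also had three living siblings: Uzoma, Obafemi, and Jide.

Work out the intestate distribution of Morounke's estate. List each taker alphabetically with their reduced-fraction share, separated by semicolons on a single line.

Only one parent, Abiodun, survives, so Abiodun takes the entire estate. The siblings take nothing because a surviving parent has priority.

Abiodun 1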